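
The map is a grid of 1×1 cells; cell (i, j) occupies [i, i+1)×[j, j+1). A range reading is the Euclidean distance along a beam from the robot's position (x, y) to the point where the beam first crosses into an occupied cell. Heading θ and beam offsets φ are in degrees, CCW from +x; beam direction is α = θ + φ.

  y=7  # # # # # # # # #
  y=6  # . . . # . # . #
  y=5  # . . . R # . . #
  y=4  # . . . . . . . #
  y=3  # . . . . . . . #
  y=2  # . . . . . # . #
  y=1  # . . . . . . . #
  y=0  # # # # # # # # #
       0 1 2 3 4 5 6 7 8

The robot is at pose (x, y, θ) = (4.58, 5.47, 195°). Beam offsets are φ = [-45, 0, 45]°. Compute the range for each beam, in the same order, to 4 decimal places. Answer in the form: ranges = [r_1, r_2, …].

beam 1: φ=-45°, α=150°
  dir = (cos 150°, sin 150°) = (-0.8660, 0.5000); from cell (4,5)
  next x-line at t=0.6697, next y-line at t=1.0600; Δt_x=1.1547, Δt_y=2.0000
    x: enter (3,5) at t=0.6697
    y: enter (3,6) at t=1.0600
    x: enter (2,6) at t=1.8244
    x: enter (1,6) at t=2.9791
    y: enter (1,7) at t=3.0600 ← occupied
  → r_1 = 3.0600
beam 2: φ=0°, α=195°
  dir = (cos 195°, sin 195°) = (-0.9659, -0.2588); from cell (4,5)
  next x-line at t=0.6005, next y-line at t=1.8159; Δt_x=1.0353, Δt_y=3.8637
    x: enter (3,5) at t=0.6005
    x: enter (2,5) at t=1.6357
    y: enter (2,4) at t=1.8159
    x: enter (1,4) at t=2.6710
    x: enter (0,4) at t=3.7063 ← occupied
  → r_2 = 3.7063
beam 3: φ=45°, α=240°
  dir = (cos 240°, sin 240°) = (-0.5000, -0.8660); from cell (4,5)
  next x-line at t=1.1600, next y-line at t=0.5427; Δt_x=2.0000, Δt_y=1.1547
    y: enter (4,4) at t=0.5427
    x: enter (3,4) at t=1.1600
    y: enter (3,3) at t=1.6974
    y: enter (3,2) at t=2.8521
    x: enter (2,2) at t=3.1600
    y: enter (2,1) at t=4.0068
    x: enter (1,1) at t=5.1600
    y: enter (1,0) at t=5.1615 ← occupied
  → r_3 = 5.1615

ranges = [3.0600, 3.7063, 5.1615]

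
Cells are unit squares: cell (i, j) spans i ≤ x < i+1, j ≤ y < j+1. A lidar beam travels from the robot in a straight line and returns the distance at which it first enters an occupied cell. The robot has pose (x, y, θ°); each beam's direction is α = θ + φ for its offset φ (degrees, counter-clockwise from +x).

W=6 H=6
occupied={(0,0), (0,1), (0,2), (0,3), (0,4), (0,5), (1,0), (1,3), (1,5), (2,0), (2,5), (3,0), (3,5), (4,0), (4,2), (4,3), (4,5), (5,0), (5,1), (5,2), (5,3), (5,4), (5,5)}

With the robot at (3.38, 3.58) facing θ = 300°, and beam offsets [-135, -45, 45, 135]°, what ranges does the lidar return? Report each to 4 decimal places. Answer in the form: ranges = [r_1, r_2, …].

beam 1: φ=-135°, α=165°
  dir = (cos 165°, sin 165°) = (-0.9659, 0.2588); from cell (3,3)
  next x-line at t=0.3934, next y-line at t=1.6228; Δt_x=1.0353, Δt_y=3.8637
    x: enter (2,3) at t=0.3934
    x: enter (1,3) at t=1.4287 ← occupied
  → r_1 = 1.4287
beam 2: φ=-45°, α=255°
  dir = (cos 255°, sin 255°) = (-0.2588, -0.9659); from cell (3,3)
  next x-line at t=1.4682, next y-line at t=0.6005; Δt_x=3.8637, Δt_y=1.0353
    y: enter (3,2) at t=0.6005
    x: enter (2,2) at t=1.4682
    y: enter (2,1) at t=1.6357
    y: enter (2,0) at t=2.6710 ← occupied
  → r_2 = 2.6710
beam 3: φ=45°, α=345°
  dir = (cos 345°, sin 345°) = (0.9659, -0.2588); from cell (3,3)
  next x-line at t=0.6419, next y-line at t=2.2409; Δt_x=1.0353, Δt_y=3.8637
    x: enter (4,3) at t=0.6419 ← occupied
  → r_3 = 0.6419
beam 4: φ=135°, α=75°
  dir = (cos 75°, sin 75°) = (0.2588, 0.9659); from cell (3,3)
  next x-line at t=2.3955, next y-line at t=0.4348; Δt_x=3.8637, Δt_y=1.0353
    y: enter (3,4) at t=0.4348
    y: enter (3,5) at t=1.4701 ← occupied
  → r_4 = 1.4701

ranges = [1.4287, 2.6710, 0.6419, 1.4701]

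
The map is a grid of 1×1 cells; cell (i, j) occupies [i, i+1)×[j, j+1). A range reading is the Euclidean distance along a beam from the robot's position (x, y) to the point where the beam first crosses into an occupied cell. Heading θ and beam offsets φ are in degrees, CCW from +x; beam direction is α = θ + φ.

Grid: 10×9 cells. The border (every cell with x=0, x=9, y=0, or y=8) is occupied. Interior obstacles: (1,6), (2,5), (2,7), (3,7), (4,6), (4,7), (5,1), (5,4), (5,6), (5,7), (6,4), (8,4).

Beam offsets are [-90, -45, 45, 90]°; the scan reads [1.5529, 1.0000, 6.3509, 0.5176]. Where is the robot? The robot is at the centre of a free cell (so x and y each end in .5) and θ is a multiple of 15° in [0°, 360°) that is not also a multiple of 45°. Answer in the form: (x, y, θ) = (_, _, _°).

(x, y, θ) = (3.5, 6.5, 255°)

Enumerate (i+0.5, j+0.5, θ) over the 44 free cells and 16 admissible headings. For each, cast all 4 beams and compare to the given ranges.
  (5.5, 3.5, 210°): beam 1 = 0.5774 ≠ 1.5529 ✗
  (8.5, 7.5, 255°): beam 1 = 1.9319 ≠ 1.5529 ✗
  (3.5, 1.5, 210°): beam 1 = 5.0000 ≠ 1.5529 ✗
  …
  (3.5, 6.5, 255°): r_1=1.5529, r_2=1.0000, r_3=6.3509, r_4=0.5176 — all match ✓
No second candidate reproduces the full scan.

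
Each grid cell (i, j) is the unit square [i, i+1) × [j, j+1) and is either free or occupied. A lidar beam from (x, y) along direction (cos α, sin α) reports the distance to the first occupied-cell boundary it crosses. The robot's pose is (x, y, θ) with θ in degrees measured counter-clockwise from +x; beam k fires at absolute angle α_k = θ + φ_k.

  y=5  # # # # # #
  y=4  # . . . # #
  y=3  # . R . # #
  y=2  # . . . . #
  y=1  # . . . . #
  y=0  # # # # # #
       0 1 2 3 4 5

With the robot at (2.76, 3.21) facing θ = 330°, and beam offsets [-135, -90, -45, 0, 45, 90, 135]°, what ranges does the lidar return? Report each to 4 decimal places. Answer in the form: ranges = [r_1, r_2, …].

ranges = [1.8221, 2.5519, 2.2880, 2.5865, 1.2837, 2.0669, 1.8531]

beam 1: φ=-135°, α=195°
  dir = (cos 195°, sin 195°) = (-0.9659, -0.2588); from cell (2,3)
  next x-line at t=0.7868, next y-line at t=0.8114; Δt_x=1.0353, Δt_y=3.8637
    x: enter (1,3) at t=0.7868
    y: enter (1,2) at t=0.8114
    x: enter (0,2) at t=1.8221 ← occupied
  → r_1 = 1.8221
beam 2: φ=-90°, α=240°
  dir = (cos 240°, sin 240°) = (-0.5000, -0.8660); from cell (2,3)
  next x-line at t=1.5200, next y-line at t=0.2425; Δt_x=2.0000, Δt_y=1.1547
    y: enter (2,2) at t=0.2425
    y: enter (2,1) at t=1.3972
    x: enter (1,1) at t=1.5200
    y: enter (1,0) at t=2.5519 ← occupied
  → r_2 = 2.5519
beam 3: φ=-45°, α=285°
  dir = (cos 285°, sin 285°) = (0.2588, -0.9659); from cell (2,3)
  next x-line at t=0.9273, next y-line at t=0.2174; Δt_x=3.8637, Δt_y=1.0353
    y: enter (2,2) at t=0.2174
    x: enter (3,2) at t=0.9273
    y: enter (3,1) at t=1.2527
    y: enter (3,0) at t=2.2880 ← occupied
  → r_3 = 2.2880
beam 4: φ=0°, α=330°
  dir = (cos 330°, sin 330°) = (0.8660, -0.5000); from cell (2,3)
  next x-line at t=0.2771, next y-line at t=0.4200; Δt_x=1.1547, Δt_y=2.0000
    x: enter (3,3) at t=0.2771
    y: enter (3,2) at t=0.4200
    x: enter (4,2) at t=1.4318
    y: enter (4,1) at t=2.4200
    x: enter (5,1) at t=2.5865 ← occupied
  → r_4 = 2.5865
beam 5: φ=45°, α=15°
  dir = (cos 15°, sin 15°) = (0.9659, 0.2588); from cell (2,3)
  next x-line at t=0.2485, next y-line at t=3.0523; Δt_x=1.0353, Δt_y=3.8637
    x: enter (3,3) at t=0.2485
    x: enter (4,3) at t=1.2837 ← occupied
  → r_5 = 1.2837
beam 6: φ=90°, α=60°
  dir = (cos 60°, sin 60°) = (0.5000, 0.8660); from cell (2,3)
  next x-line at t=0.4800, next y-line at t=0.9122; Δt_x=2.0000, Δt_y=1.1547
    x: enter (3,3) at t=0.4800
    y: enter (3,4) at t=0.9122
    y: enter (3,5) at t=2.0669 ← occupied
  → r_6 = 2.0669
beam 7: φ=135°, α=105°
  dir = (cos 105°, sin 105°) = (-0.2588, 0.9659); from cell (2,3)
  next x-line at t=2.9364, next y-line at t=0.8179; Δt_x=3.8637, Δt_y=1.0353
    y: enter (2,4) at t=0.8179
    y: enter (2,5) at t=1.8531 ← occupied
  → r_7 = 1.8531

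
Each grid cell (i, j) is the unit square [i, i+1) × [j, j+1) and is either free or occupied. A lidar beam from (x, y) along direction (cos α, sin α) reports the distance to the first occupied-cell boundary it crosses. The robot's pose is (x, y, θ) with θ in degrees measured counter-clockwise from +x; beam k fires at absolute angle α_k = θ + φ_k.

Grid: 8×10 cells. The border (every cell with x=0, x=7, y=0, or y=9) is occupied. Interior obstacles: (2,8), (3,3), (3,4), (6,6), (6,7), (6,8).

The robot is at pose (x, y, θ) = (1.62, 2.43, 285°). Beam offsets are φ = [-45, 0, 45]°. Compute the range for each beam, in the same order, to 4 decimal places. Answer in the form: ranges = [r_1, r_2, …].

beam 1: φ=-45°, α=240°
  direction (-0.5000, -0.8660); cell (1,2); t to first gridline: x 1.2400, y 0.4965 (then +2.0000 / +1.1547)
    (1,1) via y @ 0.4965
    (0,1) via x @ 1.2400  # hit
  → r_1 = 1.2400
beam 2: φ=0°, α=285°
  direction (0.2588, -0.9659); cell (1,2); t to first gridline: x 1.4682, y 0.4452 (then +3.8637 / +1.0353)
    (1,1) via y @ 0.4452
    (2,1) via x @ 1.4682
    (2,0) via y @ 1.4804  # hit
  → r_2 = 1.4804
beam 3: φ=45°, α=330°
  direction (0.8660, -0.5000); cell (1,2); t to first gridline: x 0.4388, y 0.8600 (then +1.1547 / +2.0000)
    (2,2) via x @ 0.4388
    (2,1) via y @ 0.8600
    (3,1) via x @ 1.5935
    (4,1) via x @ 2.7482
    (4,0) via y @ 2.8600  # hit
  → r_3 = 2.8600

ranges = [1.2400, 1.4804, 2.8600]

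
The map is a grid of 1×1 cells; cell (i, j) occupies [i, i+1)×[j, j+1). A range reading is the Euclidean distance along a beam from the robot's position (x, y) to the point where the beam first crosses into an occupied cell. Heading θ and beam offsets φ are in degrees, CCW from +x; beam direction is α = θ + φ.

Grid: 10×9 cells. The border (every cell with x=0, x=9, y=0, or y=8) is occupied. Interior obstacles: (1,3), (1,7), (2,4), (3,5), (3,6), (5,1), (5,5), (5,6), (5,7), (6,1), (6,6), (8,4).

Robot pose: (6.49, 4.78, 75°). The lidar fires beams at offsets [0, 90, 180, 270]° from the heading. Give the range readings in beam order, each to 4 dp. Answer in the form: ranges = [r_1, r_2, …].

beam 1: φ=0°, α=75°
  d=(0.2588,0.9659)  start (6,4)  tX=1.9705 tY=0.2278  stride 1/|dx|=3.8637 1/|dy|=1.0353
    cross y-line → (6,5), t=0.2278
    cross y-line → (6,6), t=1.2630 (wall)
  → r_1 = 1.2630
beam 2: φ=90°, α=165°
  d=(-0.9659,0.2588)  start (6,4)  tX=0.5073 tY=0.8500  stride 1/|dx|=1.0353 1/|dy|=3.8637
    cross x-line → (5,4), t=0.5073
    cross y-line → (5,5), t=0.8500 (wall)
  → r_2 = 0.8500
beam 3: φ=180°, α=255°
  d=(-0.2588,-0.9659)  start (6,4)  tX=1.8932 tY=0.8075  stride 1/|dx|=3.8637 1/|dy|=1.0353
    cross y-line → (6,3), t=0.8075
    cross y-line → (6,2), t=1.8428
    cross x-line → (5,2), t=1.8932
    cross y-line → (5,1), t=2.8781 (wall)
  → r_3 = 2.8781
beam 4: φ=270°, α=345°
  d=(0.9659,-0.2588)  start (6,4)  tX=0.5280 tY=3.0137  stride 1/|dx|=1.0353 1/|dy|=3.8637
    cross x-line → (7,4), t=0.5280
    cross x-line → (8,4), t=1.5633 (wall)
  → r_4 = 1.5633

ranges = [1.2630, 0.8500, 2.8781, 1.5633]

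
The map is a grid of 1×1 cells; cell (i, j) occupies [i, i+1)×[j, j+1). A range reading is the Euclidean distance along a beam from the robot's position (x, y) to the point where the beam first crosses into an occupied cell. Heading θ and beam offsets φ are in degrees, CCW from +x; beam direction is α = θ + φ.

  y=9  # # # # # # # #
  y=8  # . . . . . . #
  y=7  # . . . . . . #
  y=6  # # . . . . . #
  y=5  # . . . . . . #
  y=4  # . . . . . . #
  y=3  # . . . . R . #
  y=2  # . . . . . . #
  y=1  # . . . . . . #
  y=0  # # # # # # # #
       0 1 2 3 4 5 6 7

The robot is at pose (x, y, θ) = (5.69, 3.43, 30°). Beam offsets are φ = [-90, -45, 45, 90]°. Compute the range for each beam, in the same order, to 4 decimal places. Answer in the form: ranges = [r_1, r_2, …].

ranges = [2.6200, 1.3562, 5.0615, 6.4317]

beam 1: φ=-90°, α=300°
  cosα=0.5000 sinα=-0.8660 | (5,3) | tMaxX 0.6200 tMaxY 0.4965 | tΔX 2.0000 tΔY 1.1547
    t=0.4965 [y] (5,2)
    t=0.6200 [x] (6,2)
    t=1.6512 [y] (6,1)
    t=2.6200 [x] (7,1) — stop
  → r_1 = 2.6200
beam 2: φ=-45°, α=345°
  cosα=0.9659 sinα=-0.2588 | (5,3) | tMaxX 0.3209 tMaxY 1.6614 | tΔX 1.0353 tΔY 3.8637
    t=0.3209 [x] (6,3)
    t=1.3562 [x] (7,3) — stop
  → r_2 = 1.3562
beam 3: φ=45°, α=75°
  cosα=0.2588 sinα=0.9659 | (5,3) | tMaxX 1.1977 tMaxY 0.5901 | tΔX 3.8637 tΔY 1.0353
    t=0.5901 [y] (5,4)
    t=1.1977 [x] (6,4)
    t=1.6254 [y] (6,5)
    t=2.6607 [y] (6,6)
    t=3.6959 [y] (6,7)
    t=4.7312 [y] (6,8)
    t=5.0615 [x] (7,8) — stop
  → r_3 = 5.0615
beam 4: φ=90°, α=120°
  cosα=-0.5000 sinα=0.8660 | (5,3) | tMaxX 1.3800 tMaxY 0.6582 | tΔX 2.0000 tΔY 1.1547
    t=0.6582 [y] (5,4)
    t=1.3800 [x] (4,4)
    t=1.8129 [y] (4,5)
    t=2.9676 [y] (4,6)
    t=3.3800 [x] (3,6)
    t=4.1223 [y] (3,7)
    t=5.2770 [y] (3,8)
    t=5.3800 [x] (2,8)
    t=6.4317 [y] (2,9) — stop
  → r_4 = 6.4317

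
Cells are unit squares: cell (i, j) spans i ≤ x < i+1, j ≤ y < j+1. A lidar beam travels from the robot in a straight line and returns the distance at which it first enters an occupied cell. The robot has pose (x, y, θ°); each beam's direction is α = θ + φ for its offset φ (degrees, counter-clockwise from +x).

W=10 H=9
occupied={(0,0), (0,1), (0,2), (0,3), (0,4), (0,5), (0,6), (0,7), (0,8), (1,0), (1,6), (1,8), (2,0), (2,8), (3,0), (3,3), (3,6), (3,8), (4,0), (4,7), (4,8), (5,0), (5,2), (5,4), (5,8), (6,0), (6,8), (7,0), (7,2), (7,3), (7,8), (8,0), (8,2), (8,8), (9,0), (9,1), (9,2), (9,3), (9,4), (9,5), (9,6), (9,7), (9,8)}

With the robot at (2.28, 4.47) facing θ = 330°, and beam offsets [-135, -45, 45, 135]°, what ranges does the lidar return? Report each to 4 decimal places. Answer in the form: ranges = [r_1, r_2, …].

beam 1: φ=-135°, α=195°
  dir = (cos 195°, sin 195°) = (-0.9659, -0.2588); from cell (2,4)
  next x-line at t=0.2899, next y-line at t=1.8159; Δt_x=1.0353, Δt_y=3.8637
    x: enter (1,4) at t=0.2899
    x: enter (0,4) at t=1.3252 ← occupied
  → r_1 = 1.3252
beam 2: φ=-45°, α=285°
  dir = (cos 285°, sin 285°) = (0.2588, -0.9659); from cell (2,4)
  next x-line at t=2.7819, next y-line at t=0.4866; Δt_x=3.8637, Δt_y=1.0353
    y: enter (2,3) at t=0.4866
    y: enter (2,2) at t=1.5219
    y: enter (2,1) at t=2.5571
    x: enter (3,1) at t=2.7819
    y: enter (3,0) at t=3.5924 ← occupied
  → r_2 = 3.5924
beam 3: φ=45°, α=15°
  dir = (cos 15°, sin 15°) = (0.9659, 0.2588); from cell (2,4)
  next x-line at t=0.7454, next y-line at t=2.0478; Δt_x=1.0353, Δt_y=3.8637
    x: enter (3,4) at t=0.7454
    x: enter (4,4) at t=1.7807
    y: enter (4,5) at t=2.0478
    x: enter (5,5) at t=2.8160
    x: enter (6,5) at t=3.8512
    x: enter (7,5) at t=4.8865
    y: enter (7,6) at t=5.9115
    x: enter (8,6) at t=5.9218
    x: enter (9,6) at t=6.9571 ← occupied
  → r_3 = 6.9571
beam 4: φ=135°, α=105°
  dir = (cos 105°, sin 105°) = (-0.2588, 0.9659); from cell (2,4)
  next x-line at t=1.0818, next y-line at t=0.5487; Δt_x=3.8637, Δt_y=1.0353
    y: enter (2,5) at t=0.5487
    x: enter (1,5) at t=1.0818
    y: enter (1,6) at t=1.5840 ← occupied
  → r_4 = 1.5840

ranges = [1.3252, 3.5924, 6.9571, 1.5840]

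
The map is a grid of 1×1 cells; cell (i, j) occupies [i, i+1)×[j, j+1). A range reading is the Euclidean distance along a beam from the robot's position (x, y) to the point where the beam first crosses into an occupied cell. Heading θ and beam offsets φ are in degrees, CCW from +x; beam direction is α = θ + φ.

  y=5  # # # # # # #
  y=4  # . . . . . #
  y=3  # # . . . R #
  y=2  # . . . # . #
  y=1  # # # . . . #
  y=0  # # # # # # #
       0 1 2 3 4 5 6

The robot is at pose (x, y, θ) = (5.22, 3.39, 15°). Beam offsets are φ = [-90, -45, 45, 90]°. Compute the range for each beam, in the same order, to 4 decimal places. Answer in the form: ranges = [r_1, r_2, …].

ranges = [2.4743, 0.9007, 1.5600, 1.6668]

beam 1: φ=-90°, α=285°
  direction (0.2588, -0.9659); cell (5,3); t to first gridline: x 3.0137, y 0.4038 (then +3.8637 / +1.0353)
    (5,2) via y @ 0.4038
    (5,1) via y @ 1.4390
    (5,0) via y @ 2.4743  # hit
  → r_1 = 2.4743
beam 2: φ=-45°, α=330°
  direction (0.8660, -0.5000); cell (5,3); t to first gridline: x 0.9007, y 0.7800 (then +1.1547 / +2.0000)
    (5,2) via y @ 0.7800
    (6,2) via x @ 0.9007  # hit
  → r_2 = 0.9007
beam 3: φ=45°, α=60°
  direction (0.5000, 0.8660); cell (5,3); t to first gridline: x 1.5600, y 0.7044 (then +2.0000 / +1.1547)
    (5,4) via y @ 0.7044
    (6,4) via x @ 1.5600  # hit
  → r_3 = 1.5600
beam 4: φ=90°, α=105°
  direction (-0.2588, 0.9659); cell (5,3); t to first gridline: x 0.8500, y 0.6315 (then +3.8637 / +1.0353)
    (5,4) via y @ 0.6315
    (4,4) via x @ 0.8500
    (4,5) via y @ 1.6668  # hit
  → r_4 = 1.6668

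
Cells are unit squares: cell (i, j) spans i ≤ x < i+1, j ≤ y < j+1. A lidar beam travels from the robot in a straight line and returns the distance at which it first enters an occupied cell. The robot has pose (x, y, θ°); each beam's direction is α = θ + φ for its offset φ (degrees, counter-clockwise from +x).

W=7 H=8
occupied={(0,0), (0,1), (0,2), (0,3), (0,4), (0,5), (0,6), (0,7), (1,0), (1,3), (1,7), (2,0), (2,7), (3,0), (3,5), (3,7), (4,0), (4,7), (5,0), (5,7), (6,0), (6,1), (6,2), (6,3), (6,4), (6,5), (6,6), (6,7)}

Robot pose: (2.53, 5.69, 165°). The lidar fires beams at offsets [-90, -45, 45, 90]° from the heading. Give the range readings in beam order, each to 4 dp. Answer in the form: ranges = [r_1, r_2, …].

ranges = [1.3562, 1.5127, 1.7667, 2.0478]

beam 1: φ=-90°, α=75°
  direction (0.2588, 0.9659); cell (2,5); t to first gridline: x 1.8159, y 0.3209 (then +3.8637 / +1.0353)
    (2,6) via y @ 0.3209
    (2,7) via y @ 1.3562  # hit
  → r_1 = 1.3562
beam 2: φ=-45°, α=120°
  direction (-0.5000, 0.8660); cell (2,5); t to first gridline: x 1.0600, y 0.3580 (then +2.0000 / +1.1547)
    (2,6) via y @ 0.3580
    (1,6) via x @ 1.0600
    (1,7) via y @ 1.5127  # hit
  → r_2 = 1.5127
beam 3: φ=45°, α=210°
  direction (-0.8660, -0.5000); cell (2,5); t to first gridline: x 0.6120, y 1.3800 (then +1.1547 / +2.0000)
    (1,5) via x @ 0.6120
    (1,4) via y @ 1.3800
    (0,4) via x @ 1.7667  # hit
  → r_3 = 1.7667
beam 4: φ=90°, α=255°
  direction (-0.2588, -0.9659); cell (2,5); t to first gridline: x 2.0478, y 0.7143 (then +3.8637 / +1.0353)
    (2,4) via y @ 0.7143
    (2,3) via y @ 1.7496
    (1,3) via x @ 2.0478  # hit
  → r_4 = 2.0478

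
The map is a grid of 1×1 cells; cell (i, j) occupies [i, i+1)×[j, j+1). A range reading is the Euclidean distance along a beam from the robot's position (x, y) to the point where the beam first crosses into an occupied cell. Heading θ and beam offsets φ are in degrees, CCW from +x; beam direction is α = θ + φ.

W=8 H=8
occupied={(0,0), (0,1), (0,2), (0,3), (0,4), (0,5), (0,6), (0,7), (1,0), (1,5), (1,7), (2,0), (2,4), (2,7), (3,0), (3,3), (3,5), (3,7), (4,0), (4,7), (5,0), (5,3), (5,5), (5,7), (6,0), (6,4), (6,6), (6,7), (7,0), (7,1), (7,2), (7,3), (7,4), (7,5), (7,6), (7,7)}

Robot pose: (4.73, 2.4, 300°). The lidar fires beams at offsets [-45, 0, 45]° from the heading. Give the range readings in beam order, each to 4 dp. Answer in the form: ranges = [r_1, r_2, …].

beam 1: φ=-45°, α=255°
  cosα=-0.2588 sinα=-0.9659 | (4,2) | tMaxX 2.8205 tMaxY 0.4141 | tΔX 3.8637 tΔY 1.0353
    t=0.4141 [y] (4,1)
    t=1.4494 [y] (4,0) — stop
  → r_1 = 1.4494
beam 2: φ=0°, α=300°
  cosα=0.5000 sinα=-0.8660 | (4,2) | tMaxX 0.5400 tMaxY 0.4619 | tΔX 2.0000 tΔY 1.1547
    t=0.4619 [y] (4,1)
    t=0.5400 [x] (5,1)
    t=1.6166 [y] (5,0) — stop
  → r_2 = 1.6166
beam 3: φ=45°, α=345°
  cosα=0.9659 sinα=-0.2588 | (4,2) | tMaxX 0.2795 tMaxY 1.5455 | tΔX 1.0353 tΔY 3.8637
    t=0.2795 [x] (5,2)
    t=1.3148 [x] (6,2)
    t=1.5455 [y] (6,1)
    t=2.3501 [x] (7,1) — stop
  → r_3 = 2.3501

ranges = [1.4494, 1.6166, 2.3501]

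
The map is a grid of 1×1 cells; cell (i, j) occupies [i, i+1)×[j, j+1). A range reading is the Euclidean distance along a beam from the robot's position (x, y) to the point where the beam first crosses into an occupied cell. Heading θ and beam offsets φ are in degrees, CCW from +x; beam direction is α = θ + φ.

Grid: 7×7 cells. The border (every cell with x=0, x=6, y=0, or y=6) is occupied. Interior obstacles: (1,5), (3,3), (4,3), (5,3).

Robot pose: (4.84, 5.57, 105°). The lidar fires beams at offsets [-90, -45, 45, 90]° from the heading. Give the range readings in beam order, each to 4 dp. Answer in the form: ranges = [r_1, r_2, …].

beam 1: φ=-90°, α=15°
  dir = (cos 15°, sin 15°) = (0.9659, 0.2588); from cell (4,5)
  next x-line at t=0.1656, next y-line at t=1.6614; Δt_x=1.0353, Δt_y=3.8637
    x: enter (5,5) at t=0.1656
    x: enter (6,5) at t=1.2009 ← occupied
  → r_1 = 1.2009
beam 2: φ=-45°, α=60°
  dir = (cos 60°, sin 60°) = (0.5000, 0.8660); from cell (4,5)
  next x-line at t=0.3200, next y-line at t=0.4965; Δt_x=2.0000, Δt_y=1.1547
    x: enter (5,5) at t=0.3200
    y: enter (5,6) at t=0.4965 ← occupied
  → r_2 = 0.4965
beam 3: φ=45°, α=150°
  dir = (cos 150°, sin 150°) = (-0.8660, 0.5000); from cell (4,5)
  next x-line at t=0.9699, next y-line at t=0.8600; Δt_x=1.1547, Δt_y=2.0000
    y: enter (4,6) at t=0.8600 ← occupied
  → r_3 = 0.8600
beam 4: φ=90°, α=195°
  dir = (cos 195°, sin 195°) = (-0.9659, -0.2588); from cell (4,5)
  next x-line at t=0.8696, next y-line at t=2.2023; Δt_x=1.0353, Δt_y=3.8637
    x: enter (3,5) at t=0.8696
    x: enter (2,5) at t=1.9049
    y: enter (2,4) at t=2.2023
    x: enter (1,4) at t=2.9402
    x: enter (0,4) at t=3.9755 ← occupied
  → r_4 = 3.9755

ranges = [1.2009, 0.4965, 0.8600, 3.9755]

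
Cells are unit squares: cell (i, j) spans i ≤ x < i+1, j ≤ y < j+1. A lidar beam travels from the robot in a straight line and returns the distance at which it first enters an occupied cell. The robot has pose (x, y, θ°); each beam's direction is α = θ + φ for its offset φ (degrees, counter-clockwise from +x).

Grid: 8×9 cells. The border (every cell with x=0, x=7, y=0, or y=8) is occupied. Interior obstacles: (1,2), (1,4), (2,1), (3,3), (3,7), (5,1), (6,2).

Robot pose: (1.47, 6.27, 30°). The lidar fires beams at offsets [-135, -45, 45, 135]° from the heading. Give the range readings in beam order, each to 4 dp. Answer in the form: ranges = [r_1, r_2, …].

ranges = [1.3148, 5.7251, 1.7910, 0.4866]

beam 1: φ=-135°, α=255°
  direction (-0.2588, -0.9659); cell (1,6); t to first gridline: x 1.8159, y 0.2795 (then +3.8637 / +1.0353)
    (1,5) via y @ 0.2795
    (1,4) via y @ 1.3148  # hit
  → r_1 = 1.3148
beam 2: φ=-45°, α=345°
  direction (0.9659, -0.2588); cell (1,6); t to first gridline: x 0.5487, y 1.0432 (then +1.0353 / +3.8637)
    (2,6) via x @ 0.5487
    (2,5) via y @ 1.0432
    (3,5) via x @ 1.5840
    (4,5) via x @ 2.6192
    (5,5) via x @ 3.6545
    (6,5) via x @ 4.6898
    (6,4) via y @ 4.9069
    (7,4) via x @ 5.7251  # hit
  → r_2 = 5.7251
beam 3: φ=45°, α=75°
  direction (0.2588, 0.9659); cell (1,6); t to first gridline: x 2.0478, y 0.7558 (then +3.8637 / +1.0353)
    (1,7) via y @ 0.7558
    (1,8) via y @ 1.7910  # hit
  → r_3 = 1.7910
beam 4: φ=135°, α=165°
  direction (-0.9659, 0.2588); cell (1,6); t to first gridline: x 0.4866, y 2.8205 (then +1.0353 / +3.8637)
    (0,6) via x @ 0.4866  # hit
  → r_4 = 0.4866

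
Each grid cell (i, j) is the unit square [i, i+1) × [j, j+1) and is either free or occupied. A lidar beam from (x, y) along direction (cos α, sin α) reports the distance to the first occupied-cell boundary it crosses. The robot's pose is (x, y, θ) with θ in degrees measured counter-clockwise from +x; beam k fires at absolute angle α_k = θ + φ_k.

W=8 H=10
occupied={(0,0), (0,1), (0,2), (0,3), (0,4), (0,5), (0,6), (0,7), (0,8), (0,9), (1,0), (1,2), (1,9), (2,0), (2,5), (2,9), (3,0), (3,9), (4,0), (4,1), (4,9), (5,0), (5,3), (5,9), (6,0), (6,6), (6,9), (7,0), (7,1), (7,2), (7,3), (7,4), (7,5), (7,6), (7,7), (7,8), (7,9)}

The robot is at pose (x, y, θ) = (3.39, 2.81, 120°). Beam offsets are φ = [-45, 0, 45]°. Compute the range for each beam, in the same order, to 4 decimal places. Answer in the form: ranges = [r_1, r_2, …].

ranges = [6.4084, 2.5288, 2.4743]

beam 1: φ=-45°, α=75°
  dir = (cos 75°, sin 75°) = (0.2588, 0.9659); from cell (3,2)
  next x-line at t=2.3569, next y-line at t=0.1967; Δt_x=3.8637, Δt_y=1.0353
    y: enter (3,3) at t=0.1967
    y: enter (3,4) at t=1.2320
    y: enter (3,5) at t=2.2673
    x: enter (4,5) at t=2.3569
    y: enter (4,6) at t=3.3025
    y: enter (4,7) at t=4.3378
    y: enter (4,8) at t=5.3731
    x: enter (5,8) at t=6.2206
    y: enter (5,9) at t=6.4084 ← occupied
  → r_1 = 6.4084
beam 2: φ=0°, α=120°
  dir = (cos 120°, sin 120°) = (-0.5000, 0.8660); from cell (3,2)
  next x-line at t=0.7800, next y-line at t=0.2194; Δt_x=2.0000, Δt_y=1.1547
    y: enter (3,3) at t=0.2194
    x: enter (2,3) at t=0.7800
    y: enter (2,4) at t=1.3741
    y: enter (2,5) at t=2.5288 ← occupied
  → r_2 = 2.5288
beam 3: φ=45°, α=165°
  dir = (cos 165°, sin 165°) = (-0.9659, 0.2588); from cell (3,2)
  next x-line at t=0.4038, next y-line at t=0.7341; Δt_x=1.0353, Δt_y=3.8637
    x: enter (2,2) at t=0.4038
    y: enter (2,3) at t=0.7341
    x: enter (1,3) at t=1.4390
    x: enter (0,3) at t=2.4743 ← occupied
  → r_3 = 2.4743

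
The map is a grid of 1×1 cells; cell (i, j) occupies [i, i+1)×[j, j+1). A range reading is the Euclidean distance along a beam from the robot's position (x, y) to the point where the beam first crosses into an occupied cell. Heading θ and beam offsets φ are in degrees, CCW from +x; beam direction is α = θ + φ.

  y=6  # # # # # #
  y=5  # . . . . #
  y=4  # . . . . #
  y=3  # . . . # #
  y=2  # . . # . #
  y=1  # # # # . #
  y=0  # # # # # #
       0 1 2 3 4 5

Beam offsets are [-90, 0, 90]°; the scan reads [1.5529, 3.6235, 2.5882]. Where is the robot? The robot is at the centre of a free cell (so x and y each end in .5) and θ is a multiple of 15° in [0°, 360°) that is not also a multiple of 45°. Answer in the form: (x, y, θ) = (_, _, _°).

(x, y, θ) = (2.5, 5.5, 255°)

Enumerate (i+0.5, j+0.5, θ) over the 15 free cells and 16 admissible headings. For each, cast all 3 beams and compare to the given ranges.
  (4.5, 5.5, 330°): beam 1 = 2.8868 ≠ 1.5529 ✗
  (2.5, 5.5, 75°): beam 1 = 2.5882 ≠ 1.5529 ✗
  (1.5, 2.5, 240°): beam 1 = 0.5774 ≠ 1.5529 ✗
  …
  (2.5, 5.5, 255°): r_1=1.5529, r_2=3.6235, r_3=2.5882 — all match ✓
No second candidate reproduces the full scan.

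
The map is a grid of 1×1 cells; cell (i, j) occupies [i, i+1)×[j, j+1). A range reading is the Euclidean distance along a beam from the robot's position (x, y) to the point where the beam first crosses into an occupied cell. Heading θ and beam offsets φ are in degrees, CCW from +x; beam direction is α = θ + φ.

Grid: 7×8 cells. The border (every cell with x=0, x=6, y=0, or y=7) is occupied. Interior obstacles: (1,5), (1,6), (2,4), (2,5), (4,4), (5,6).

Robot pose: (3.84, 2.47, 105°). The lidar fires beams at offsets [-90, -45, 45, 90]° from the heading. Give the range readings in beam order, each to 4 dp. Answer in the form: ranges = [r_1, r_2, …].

beam 1: φ=-90°, α=15°
  cosα=0.9659 sinα=0.2588 | (3,2) | tMaxX 0.1656 tMaxY 2.0478 | tΔX 1.0353 tΔY 3.8637
    t=0.1656 [x] (4,2)
    t=1.2009 [x] (5,2)
    t=2.0478 [y] (5,3)
    t=2.2362 [x] (6,3) — stop
  → r_1 = 2.2362
beam 2: φ=-45°, α=60°
  cosα=0.5000 sinα=0.8660 | (3,2) | tMaxX 0.3200 tMaxY 0.6120 | tΔX 2.0000 tΔY 1.1547
    t=0.3200 [x] (4,2)
    t=0.6120 [y] (4,3)
    t=1.7667 [y] (4,4) — stop
  → r_2 = 1.7667
beam 3: φ=45°, α=150°
  cosα=-0.8660 sinα=0.5000 | (3,2) | tMaxX 0.9699 tMaxY 1.0600 | tΔX 1.1547 tΔY 2.0000
    t=0.9699 [x] (2,2)
    t=1.0600 [y] (2,3)
    t=2.1246 [x] (1,3)
    t=3.0600 [y] (1,4)
    t=3.2793 [x] (0,4) — stop
  → r_3 = 3.2793
beam 4: φ=90°, α=195°
  cosα=-0.9659 sinα=-0.2588 | (3,2) | tMaxX 0.8696 tMaxY 1.8159 | tΔX 1.0353 tΔY 3.8637
    t=0.8696 [x] (2,2)
    t=1.8159 [y] (2,1)
    t=1.9049 [x] (1,1)
    t=2.9402 [x] (0,1) — stop
  → r_4 = 2.9402

ranges = [2.2362, 1.7667, 3.2793, 2.9402]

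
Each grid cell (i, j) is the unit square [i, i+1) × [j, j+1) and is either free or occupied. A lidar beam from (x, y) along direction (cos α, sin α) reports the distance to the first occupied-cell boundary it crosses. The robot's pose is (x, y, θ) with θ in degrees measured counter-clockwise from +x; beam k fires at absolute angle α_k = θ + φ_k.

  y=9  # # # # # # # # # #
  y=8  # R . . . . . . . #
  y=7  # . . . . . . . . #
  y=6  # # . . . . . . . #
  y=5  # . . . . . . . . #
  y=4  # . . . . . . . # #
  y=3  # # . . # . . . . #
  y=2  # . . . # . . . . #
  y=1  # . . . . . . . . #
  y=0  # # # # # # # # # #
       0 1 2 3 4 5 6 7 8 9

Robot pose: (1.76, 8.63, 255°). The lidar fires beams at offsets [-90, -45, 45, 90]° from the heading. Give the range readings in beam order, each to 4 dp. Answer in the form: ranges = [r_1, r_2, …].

beam 1: φ=-90°, α=165°
  direction (-0.9659, 0.2588); cell (1,8); t to first gridline: x 0.7868, y 1.4296 (then +1.0353 / +3.8637)
    (0,8) via x @ 0.7868  # hit
  → r_1 = 0.7868
beam 2: φ=-45°, α=210°
  direction (-0.8660, -0.5000); cell (1,8); t to first gridline: x 0.8776, y 1.2600 (then +1.1547 / +2.0000)
    (0,8) via x @ 0.8776  # hit
  → r_2 = 0.8776
beam 3: φ=45°, α=300°
  direction (0.5000, -0.8660); cell (1,8); t to first gridline: x 0.4800, y 0.7275 (then +2.0000 / +1.1547)
    (2,8) via x @ 0.4800
    (2,7) via y @ 0.7275
    (2,6) via y @ 1.8822
    (3,6) via x @ 2.4800
    (3,5) via y @ 3.0369
    (3,4) via y @ 4.1916
    (4,4) via x @ 4.4800
    (4,3) via y @ 5.3463  # hit
  → r_3 = 5.3463
beam 4: φ=90°, α=345°
  direction (0.9659, -0.2588); cell (1,8); t to first gridline: x 0.2485, y 2.4341 (then +1.0353 / +3.8637)
    (2,8) via x @ 0.2485
    (3,8) via x @ 1.2837
    (4,8) via x @ 2.3190
    (4,7) via y @ 2.4341
    (5,7) via x @ 3.3543
    (6,7) via x @ 4.3896
    (7,7) via x @ 5.4248
    (7,6) via y @ 6.2978
    (8,6) via x @ 6.4601
    (9,6) via x @ 7.4954  # hit
  → r_4 = 7.4954

ranges = [0.7868, 0.8776, 5.3463, 7.4954]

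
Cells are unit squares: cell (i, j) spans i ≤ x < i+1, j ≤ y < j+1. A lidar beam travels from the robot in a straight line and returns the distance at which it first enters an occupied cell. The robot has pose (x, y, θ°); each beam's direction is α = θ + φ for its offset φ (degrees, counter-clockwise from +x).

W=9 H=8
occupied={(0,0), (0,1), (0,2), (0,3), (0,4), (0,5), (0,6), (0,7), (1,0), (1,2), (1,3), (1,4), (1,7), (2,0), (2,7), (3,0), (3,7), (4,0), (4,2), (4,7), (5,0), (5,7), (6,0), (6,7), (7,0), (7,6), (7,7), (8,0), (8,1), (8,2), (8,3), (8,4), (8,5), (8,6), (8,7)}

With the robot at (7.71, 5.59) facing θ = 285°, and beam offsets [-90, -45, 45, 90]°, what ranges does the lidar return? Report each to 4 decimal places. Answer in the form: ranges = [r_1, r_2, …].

ranges = [5.9114, 5.3001, 0.3349, 0.3002]

beam 1: φ=-90°, α=195°
  dir = (cos 195°, sin 195°) = (-0.9659, -0.2588); from cell (7,5)
  next x-line at t=0.7350, next y-line at t=2.2796; Δt_x=1.0353, Δt_y=3.8637
    x: enter (6,5) at t=0.7350
    x: enter (5,5) at t=1.7703
    y: enter (5,4) at t=2.2796
    x: enter (4,4) at t=2.8056
    x: enter (3,4) at t=3.8409
    x: enter (2,4) at t=4.8762
    x: enter (1,4) at t=5.9114 ← occupied
  → r_1 = 5.9114
beam 2: φ=-45°, α=240°
  dir = (cos 240°, sin 240°) = (-0.5000, -0.8660); from cell (7,5)
  next x-line at t=1.4200, next y-line at t=0.6813; Δt_x=2.0000, Δt_y=1.1547
    y: enter (7,4) at t=0.6813
    x: enter (6,4) at t=1.4200
    y: enter (6,3) at t=1.8360
    y: enter (6,2) at t=2.9907
    x: enter (5,2) at t=3.4200
    y: enter (5,1) at t=4.1454
    y: enter (5,0) at t=5.3001 ← occupied
  → r_2 = 5.3001
beam 3: φ=45°, α=330°
  dir = (cos 330°, sin 330°) = (0.8660, -0.5000); from cell (7,5)
  next x-line at t=0.3349, next y-line at t=1.1800; Δt_x=1.1547, Δt_y=2.0000
    x: enter (8,5) at t=0.3349 ← occupied
  → r_3 = 0.3349
beam 4: φ=90°, α=15°
  dir = (cos 15°, sin 15°) = (0.9659, 0.2588); from cell (7,5)
  next x-line at t=0.3002, next y-line at t=1.5841; Δt_x=1.0353, Δt_y=3.8637
    x: enter (8,5) at t=0.3002 ← occupied
  → r_4 = 0.3002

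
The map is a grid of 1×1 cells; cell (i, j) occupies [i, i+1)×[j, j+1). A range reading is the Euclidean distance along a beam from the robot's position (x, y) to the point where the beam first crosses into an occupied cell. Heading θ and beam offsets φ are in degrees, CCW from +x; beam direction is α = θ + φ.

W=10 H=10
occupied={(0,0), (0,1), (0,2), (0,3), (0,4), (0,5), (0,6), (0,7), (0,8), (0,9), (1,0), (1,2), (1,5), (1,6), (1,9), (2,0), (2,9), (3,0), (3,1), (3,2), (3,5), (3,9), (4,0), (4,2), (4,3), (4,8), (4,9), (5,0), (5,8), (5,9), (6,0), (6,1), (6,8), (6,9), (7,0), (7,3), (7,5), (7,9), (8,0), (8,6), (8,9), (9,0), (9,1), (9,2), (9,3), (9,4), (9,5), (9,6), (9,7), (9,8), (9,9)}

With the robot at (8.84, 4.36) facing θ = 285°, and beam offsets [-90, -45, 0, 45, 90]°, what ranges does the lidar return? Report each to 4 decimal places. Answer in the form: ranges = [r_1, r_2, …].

ranges = [1.3909, 3.6800, 0.6182, 0.1848, 0.1656]

beam 1: φ=-90°, α=195°
  cosα=-0.9659 sinα=-0.2588 | (8,4) | tMaxX 0.8696 tMaxY 1.3909 | tΔX 1.0353 tΔY 3.8637
    t=0.8696 [x] (7,4)
    t=1.3909 [y] (7,3) — stop
  → r_1 = 1.3909
beam 2: φ=-45°, α=240°
  cosα=-0.5000 sinα=-0.8660 | (8,4) | tMaxX 1.6800 tMaxY 0.4157 | tΔX 2.0000 tΔY 1.1547
    t=0.4157 [y] (8,3)
    t=1.5704 [y] (8,2)
    t=1.6800 [x] (7,2)
    t=2.7251 [y] (7,1)
    t=3.6800 [x] (6,1) — stop
  → r_2 = 3.6800
beam 3: φ=0°, α=285°
  cosα=0.2588 sinα=-0.9659 | (8,4) | tMaxX 0.6182 tMaxY 0.3727 | tΔX 3.8637 tΔY 1.0353
    t=0.3727 [y] (8,3)
    t=0.6182 [x] (9,3) — stop
  → r_3 = 0.6182
beam 4: φ=45°, α=330°
  cosα=0.8660 sinα=-0.5000 | (8,4) | tMaxX 0.1848 tMaxY 0.7200 | tΔX 1.1547 tΔY 2.0000
    t=0.1848 [x] (9,4) — stop
  → r_4 = 0.1848
beam 5: φ=90°, α=15°
  cosα=0.9659 sinα=0.2588 | (8,4) | tMaxX 0.1656 tMaxY 2.4728 | tΔX 1.0353 tΔY 3.8637
    t=0.1656 [x] (9,4) — stop
  → r_5 = 0.1656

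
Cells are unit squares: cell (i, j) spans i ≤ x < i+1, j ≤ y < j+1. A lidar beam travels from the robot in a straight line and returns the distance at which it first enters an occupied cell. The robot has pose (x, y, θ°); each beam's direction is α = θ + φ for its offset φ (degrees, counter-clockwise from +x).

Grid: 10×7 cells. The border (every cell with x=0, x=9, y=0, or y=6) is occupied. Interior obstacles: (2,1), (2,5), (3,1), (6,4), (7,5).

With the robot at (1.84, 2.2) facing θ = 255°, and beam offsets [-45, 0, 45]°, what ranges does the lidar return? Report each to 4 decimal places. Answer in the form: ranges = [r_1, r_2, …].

ranges = [0.9699, 1.2423, 0.3200]

beam 1: φ=-45°, α=210°
  dir = (cos 210°, sin 210°) = (-0.8660, -0.5000); from cell (1,2)
  next x-line at t=0.9699, next y-line at t=0.4000; Δt_x=1.1547, Δt_y=2.0000
    y: enter (1,1) at t=0.4000
    x: enter (0,1) at t=0.9699 ← occupied
  → r_1 = 0.9699
beam 2: φ=0°, α=255°
  dir = (cos 255°, sin 255°) = (-0.2588, -0.9659); from cell (1,2)
  next x-line at t=3.2455, next y-line at t=0.2071; Δt_x=3.8637, Δt_y=1.0353
    y: enter (1,1) at t=0.2071
    y: enter (1,0) at t=1.2423 ← occupied
  → r_2 = 1.2423
beam 3: φ=45°, α=300°
  dir = (cos 300°, sin 300°) = (0.5000, -0.8660); from cell (1,2)
  next x-line at t=0.3200, next y-line at t=0.2309; Δt_x=2.0000, Δt_y=1.1547
    y: enter (1,1) at t=0.2309
    x: enter (2,1) at t=0.3200 ← occupied
  → r_3 = 0.3200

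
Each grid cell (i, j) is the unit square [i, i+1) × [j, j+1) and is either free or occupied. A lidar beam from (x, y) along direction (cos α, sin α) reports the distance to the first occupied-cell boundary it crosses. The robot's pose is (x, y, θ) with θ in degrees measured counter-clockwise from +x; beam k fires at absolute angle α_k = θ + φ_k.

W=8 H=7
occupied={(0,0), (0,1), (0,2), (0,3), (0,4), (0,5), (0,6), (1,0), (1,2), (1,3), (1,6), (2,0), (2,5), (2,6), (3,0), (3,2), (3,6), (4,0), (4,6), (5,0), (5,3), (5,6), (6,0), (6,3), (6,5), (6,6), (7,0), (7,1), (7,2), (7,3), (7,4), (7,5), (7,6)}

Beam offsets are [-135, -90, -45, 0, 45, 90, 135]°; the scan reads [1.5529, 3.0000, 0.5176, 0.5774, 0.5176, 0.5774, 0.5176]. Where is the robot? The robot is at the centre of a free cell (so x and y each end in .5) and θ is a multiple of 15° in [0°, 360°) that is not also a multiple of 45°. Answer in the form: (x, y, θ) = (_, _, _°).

(x, y, θ) = (1.5, 5.5, 30°)

Candidates: 23 free-cell centres × 16 headings = 368 poses. Raycast each; keep the one whose scan matches to 4 dp.
  (5.5, 4.5, 165°): beam 1 = 1.0000 ≠ 1.5529 ✗
  (4.5, 5.5, 30°): beam 1 = 2.5882 ≠ 1.5529 ✗
  (1.5, 1.5, 300°): beam 1 = 0.5176 ≠ 1.5529 ✗
  (5.5, 2.5, 105°): beam 1 = 1.7321 ≠ 1.5529 ✗
  …
  (1.5, 5.5, 30°): r_1=1.5529, r_2=3.0000, r_3=0.5176, r_4=0.5774, r_5=0.5176, r_6=0.5774, r_7=0.5176 — all match ✓
Only this pose fits every beam.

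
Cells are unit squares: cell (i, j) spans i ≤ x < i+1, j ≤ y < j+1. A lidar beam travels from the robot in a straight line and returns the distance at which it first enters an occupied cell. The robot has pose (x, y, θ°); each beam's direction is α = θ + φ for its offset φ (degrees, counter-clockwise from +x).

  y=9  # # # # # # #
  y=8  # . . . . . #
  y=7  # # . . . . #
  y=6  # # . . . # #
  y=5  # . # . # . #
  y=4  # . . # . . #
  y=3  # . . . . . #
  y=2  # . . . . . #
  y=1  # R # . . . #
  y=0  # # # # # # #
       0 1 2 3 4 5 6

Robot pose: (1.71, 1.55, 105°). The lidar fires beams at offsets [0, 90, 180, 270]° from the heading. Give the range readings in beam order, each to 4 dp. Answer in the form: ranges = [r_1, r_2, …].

beam 1: φ=0°, α=105°
  d=(-0.2588,0.9659)  start (1,1)  tX=2.7432 tY=0.4659  stride 1/|dx|=3.8637 1/|dy|=1.0353
    cross y-line → (1,2), t=0.4659
    cross y-line → (1,3), t=1.5012
    cross y-line → (1,4), t=2.5364
    cross x-line → (0,4), t=2.7432 (wall)
  → r_1 = 2.7432
beam 2: φ=90°, α=195°
  d=(-0.9659,-0.2588)  start (1,1)  tX=0.7350 tY=2.1250  stride 1/|dx|=1.0353 1/|dy|=3.8637
    cross x-line → (0,1), t=0.7350 (wall)
  → r_2 = 0.7350
beam 3: φ=180°, α=285°
  d=(0.2588,-0.9659)  start (1,1)  tX=1.1205 tY=0.5694  stride 1/|dx|=3.8637 1/|dy|=1.0353
    cross y-line → (1,0), t=0.5694 (wall)
  → r_3 = 0.5694
beam 4: φ=270°, α=15°
  d=(0.9659,0.2588)  start (1,1)  tX=0.3002 tY=1.7387  stride 1/|dx|=1.0353 1/|dy|=3.8637
    cross x-line → (2,1), t=0.3002 (wall)
  → r_4 = 0.3002

ranges = [2.7432, 0.7350, 0.5694, 0.3002]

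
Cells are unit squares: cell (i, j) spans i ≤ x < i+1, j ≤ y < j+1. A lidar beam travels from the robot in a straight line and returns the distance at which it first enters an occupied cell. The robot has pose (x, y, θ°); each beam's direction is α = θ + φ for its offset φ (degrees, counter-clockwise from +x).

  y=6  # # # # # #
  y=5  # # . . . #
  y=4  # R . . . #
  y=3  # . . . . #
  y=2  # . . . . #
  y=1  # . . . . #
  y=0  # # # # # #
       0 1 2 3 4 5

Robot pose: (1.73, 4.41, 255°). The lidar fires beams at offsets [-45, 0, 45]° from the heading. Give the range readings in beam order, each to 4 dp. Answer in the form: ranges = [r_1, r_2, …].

beam 1: φ=-45°, α=210°
  direction (-0.8660, -0.5000); cell (1,4); t to first gridline: x 0.8429, y 0.8200 (then +1.1547 / +2.0000)
    (1,3) via y @ 0.8200
    (0,3) via x @ 0.8429  # hit
  → r_1 = 0.8429
beam 2: φ=0°, α=255°
  direction (-0.2588, -0.9659); cell (1,4); t to first gridline: x 2.8205, y 0.4245 (then +3.8637 / +1.0353)
    (1,3) via y @ 0.4245
    (1,2) via y @ 1.4597
    (1,1) via y @ 2.4950
    (0,1) via x @ 2.8205  # hit
  → r_2 = 2.8205
beam 3: φ=45°, α=300°
  direction (0.5000, -0.8660); cell (1,4); t to first gridline: x 0.5400, y 0.4734 (then +2.0000 / +1.1547)
    (1,3) via y @ 0.4734
    (2,3) via x @ 0.5400
    (2,2) via y @ 1.6281
    (3,2) via x @ 2.5400
    (3,1) via y @ 2.7828
    (3,0) via y @ 3.9375  # hit
  → r_3 = 3.9375

ranges = [0.8429, 2.8205, 3.9375]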